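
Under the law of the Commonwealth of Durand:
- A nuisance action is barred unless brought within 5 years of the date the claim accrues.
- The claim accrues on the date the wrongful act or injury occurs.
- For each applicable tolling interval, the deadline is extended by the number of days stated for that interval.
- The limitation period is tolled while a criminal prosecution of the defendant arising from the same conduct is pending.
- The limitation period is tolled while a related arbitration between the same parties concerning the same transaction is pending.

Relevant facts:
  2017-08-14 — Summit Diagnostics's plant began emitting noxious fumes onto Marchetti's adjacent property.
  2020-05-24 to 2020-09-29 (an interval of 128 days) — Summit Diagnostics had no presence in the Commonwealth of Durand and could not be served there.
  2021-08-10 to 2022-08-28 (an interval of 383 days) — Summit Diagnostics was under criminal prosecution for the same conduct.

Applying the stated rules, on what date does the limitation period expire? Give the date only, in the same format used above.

2023-09-01

The limitation period began to run on 2017-08-14.
The untolled deadline — 5 years after 2017-08-14 — is 2022-08-14.
The pending criminal prosecution from 2021-08-10 to 2022-08-28 tolled the period for 383 days, extending the deadline to 2023-09-01.
No stated provision tolls the period for the defendant's absence, so the interval from 2020-05-24 to 2020-09-29 has no effect on the deadline.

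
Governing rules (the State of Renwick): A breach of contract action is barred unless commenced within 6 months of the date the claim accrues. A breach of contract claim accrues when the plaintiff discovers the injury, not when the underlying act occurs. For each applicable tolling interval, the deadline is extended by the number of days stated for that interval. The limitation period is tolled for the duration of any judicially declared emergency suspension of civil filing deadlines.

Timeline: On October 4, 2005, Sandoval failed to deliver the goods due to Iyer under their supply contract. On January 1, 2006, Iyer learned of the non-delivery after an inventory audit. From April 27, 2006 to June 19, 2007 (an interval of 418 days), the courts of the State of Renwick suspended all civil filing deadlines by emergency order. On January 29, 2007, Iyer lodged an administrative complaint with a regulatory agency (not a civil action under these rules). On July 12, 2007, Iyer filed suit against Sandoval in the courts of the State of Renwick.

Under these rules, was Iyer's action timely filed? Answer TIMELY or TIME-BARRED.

Accrual is tied to discovery, so the period began on January 1, 2006 rather than on October 4, 2005 when the act occurred.
Adding the 6 months base period to January 1, 2006 gives a deadline of July 1, 2006, before any tolling.
The period was tolled for 418 days by the emergency suspension of filing deadlines (April 27, 2006 to June 19, 2007), pushing the deadline to August 23, 2007.
Nothing else in the chronology tolls or restarts the period.
Iyer filed on July 12, 2007, before the August 23, 2007 deadline, so the action is timely.

TIMELY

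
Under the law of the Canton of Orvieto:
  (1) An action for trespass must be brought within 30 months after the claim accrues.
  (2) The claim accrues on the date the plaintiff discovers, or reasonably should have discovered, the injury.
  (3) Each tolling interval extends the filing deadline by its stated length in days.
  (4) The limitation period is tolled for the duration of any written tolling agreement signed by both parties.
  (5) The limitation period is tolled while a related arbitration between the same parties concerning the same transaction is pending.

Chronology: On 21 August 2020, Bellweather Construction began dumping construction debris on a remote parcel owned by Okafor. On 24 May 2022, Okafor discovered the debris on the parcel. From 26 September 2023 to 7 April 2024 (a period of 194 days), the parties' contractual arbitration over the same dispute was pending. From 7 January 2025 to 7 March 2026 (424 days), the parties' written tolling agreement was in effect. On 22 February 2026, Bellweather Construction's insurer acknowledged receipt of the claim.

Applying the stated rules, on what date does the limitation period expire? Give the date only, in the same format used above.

4 August 2026

Under the discovery rule, the claim accrued on 24 May 2022, when Okafor discovered the injury — not on the 21 August 2020 date of the underlying act.
The untolled deadline — 30 months after 24 May 2022 — is 24 November 2024.
Because the pending related arbitration ran from 26 September 2023 to 7 April 2024, the deadline is extended by 194 days to 6 June 2025.
The written tolling agreement from 7 January 2025 to 7 March 2026 tolled the period for 424 days, extending the deadline to 4 August 2026.
Nothing else in the chronology tolls or restarts the period.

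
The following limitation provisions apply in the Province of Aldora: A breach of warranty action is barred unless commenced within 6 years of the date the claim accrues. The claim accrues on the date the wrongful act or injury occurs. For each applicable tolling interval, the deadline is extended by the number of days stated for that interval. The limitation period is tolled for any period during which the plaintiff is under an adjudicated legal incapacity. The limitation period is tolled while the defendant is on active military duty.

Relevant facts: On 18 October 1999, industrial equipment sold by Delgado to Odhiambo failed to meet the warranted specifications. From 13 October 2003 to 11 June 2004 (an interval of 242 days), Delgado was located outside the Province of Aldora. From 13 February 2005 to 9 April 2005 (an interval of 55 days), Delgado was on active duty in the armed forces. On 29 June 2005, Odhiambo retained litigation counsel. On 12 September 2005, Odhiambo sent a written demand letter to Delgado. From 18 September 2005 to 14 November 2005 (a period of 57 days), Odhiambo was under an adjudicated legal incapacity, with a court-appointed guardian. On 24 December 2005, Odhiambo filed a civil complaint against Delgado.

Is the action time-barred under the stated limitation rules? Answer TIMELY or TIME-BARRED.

TIMELY

The claim accrued on 18 October 1999, the date of the act.
Adding the 6 years base period to 18 October 1999 gives a deadline of 18 October 2005, before any tolling.
The period was tolled for 55 days by the defendant's active military service (13 February 2005 to 9 April 2005), pushing the deadline to 12 December 2005.
The plaintiff's legal incapacity from 18 September 2005 to 14 November 2005 tolled the period for 57 days, extending the deadline to 7 February 2006.
No stated provision tolls the period for the defendant's absence, so the interval from 13 October 2003 to 11 June 2004 has no effect on the deadline.
Nothing else in the chronology tolls or restarts the period.
Filing on 24 December 2005 beat the 7 February 2006 deadline — the action is timely.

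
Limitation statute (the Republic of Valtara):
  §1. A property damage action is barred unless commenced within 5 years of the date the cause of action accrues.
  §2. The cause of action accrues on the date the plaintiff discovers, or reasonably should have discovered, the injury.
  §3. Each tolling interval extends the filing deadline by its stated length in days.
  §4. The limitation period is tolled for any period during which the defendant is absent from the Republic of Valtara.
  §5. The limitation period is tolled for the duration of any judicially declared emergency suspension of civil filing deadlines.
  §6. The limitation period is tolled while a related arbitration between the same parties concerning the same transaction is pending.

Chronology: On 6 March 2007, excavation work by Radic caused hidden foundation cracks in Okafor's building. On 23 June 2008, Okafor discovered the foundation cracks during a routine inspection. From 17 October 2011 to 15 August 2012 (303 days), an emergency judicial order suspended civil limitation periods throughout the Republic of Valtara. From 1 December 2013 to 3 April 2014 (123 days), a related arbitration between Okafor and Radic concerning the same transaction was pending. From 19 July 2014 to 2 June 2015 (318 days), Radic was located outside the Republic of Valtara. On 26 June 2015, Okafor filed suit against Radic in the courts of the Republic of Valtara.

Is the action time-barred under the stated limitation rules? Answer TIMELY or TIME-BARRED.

Under the discovery rule, the claim accrued on 23 June 2008, when Okafor discovered the injury — not on the 6 March 2007 date of the underlying act.
5 years from 23 June 2008 is 23 June 2013.
The period was tolled for 303 days by the emergency suspension of filing deadlines (17 October 2011 to 15 August 2012), pushing the deadline to 22 April 2014.
Because the pending related arbitration ran from 1 December 2013 to 3 April 2014, the deadline is extended by 123 days to 23 August 2014.
The defendant's absence from the jurisdiction from 19 July 2014 to 2 June 2015 tolled the period for 318 days, extending the deadline to 7 July 2015.
The 26 June 2015 filing precedes the 7 July 2015 deadline; the claim is timely.

TIMELY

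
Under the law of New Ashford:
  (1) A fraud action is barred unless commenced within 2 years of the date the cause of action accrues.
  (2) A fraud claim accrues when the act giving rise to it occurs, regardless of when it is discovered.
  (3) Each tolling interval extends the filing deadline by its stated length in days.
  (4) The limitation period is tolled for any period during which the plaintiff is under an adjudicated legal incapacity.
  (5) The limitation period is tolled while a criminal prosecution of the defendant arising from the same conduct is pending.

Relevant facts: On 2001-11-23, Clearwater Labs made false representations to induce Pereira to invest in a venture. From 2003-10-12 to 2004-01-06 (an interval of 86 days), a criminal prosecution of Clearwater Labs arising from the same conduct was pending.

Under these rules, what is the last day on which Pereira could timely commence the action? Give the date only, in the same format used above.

2004-02-17

The limitation period began to run on 2001-11-23.
The untolled deadline — 2 years after 2001-11-23 — is 2003-11-23.
Because the pending criminal prosecution ran from 2003-10-12 to 2004-01-06, the deadline is extended by 86 days to 2004-02-17.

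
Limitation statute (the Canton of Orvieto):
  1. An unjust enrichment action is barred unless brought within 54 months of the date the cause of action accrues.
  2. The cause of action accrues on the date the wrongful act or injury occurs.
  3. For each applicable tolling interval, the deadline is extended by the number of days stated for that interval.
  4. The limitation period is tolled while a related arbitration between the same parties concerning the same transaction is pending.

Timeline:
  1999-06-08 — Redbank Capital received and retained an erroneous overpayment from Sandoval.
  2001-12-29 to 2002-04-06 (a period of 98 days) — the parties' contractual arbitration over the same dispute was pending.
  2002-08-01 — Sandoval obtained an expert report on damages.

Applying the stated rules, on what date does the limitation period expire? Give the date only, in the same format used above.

2004-03-15

The limitation period began to run on 1999-06-08.
54 months from 1999-06-08 is 2003-12-08.
Because the pending related arbitration ran from 2001-12-29 to 2002-04-06, the deadline is extended by 98 days to 2004-03-15.
The other events in the timeline have no effect on the limitation period under the stated rules.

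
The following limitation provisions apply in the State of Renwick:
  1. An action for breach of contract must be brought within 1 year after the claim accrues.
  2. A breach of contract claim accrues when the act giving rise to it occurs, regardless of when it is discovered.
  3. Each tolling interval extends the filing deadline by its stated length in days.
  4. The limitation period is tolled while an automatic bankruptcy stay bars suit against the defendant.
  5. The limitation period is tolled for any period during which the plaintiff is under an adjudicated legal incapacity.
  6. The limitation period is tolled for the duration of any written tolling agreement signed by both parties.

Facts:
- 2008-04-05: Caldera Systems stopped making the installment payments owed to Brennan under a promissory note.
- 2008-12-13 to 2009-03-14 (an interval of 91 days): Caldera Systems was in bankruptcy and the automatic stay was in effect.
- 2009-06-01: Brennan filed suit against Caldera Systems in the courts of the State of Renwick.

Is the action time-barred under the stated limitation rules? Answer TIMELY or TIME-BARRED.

The claim accrued on 2008-04-05, the date of the act.
The untolled deadline — 1 year after 2008-04-05 — is 2009-04-05.
The period was tolled for 91 days by the automatic bankruptcy stay (2008-12-13 to 2009-03-14), pushing the deadline to 2009-07-05.
Filing on 2009-06-01 beat the 2009-07-05 deadline — the action is timely.

TIMELY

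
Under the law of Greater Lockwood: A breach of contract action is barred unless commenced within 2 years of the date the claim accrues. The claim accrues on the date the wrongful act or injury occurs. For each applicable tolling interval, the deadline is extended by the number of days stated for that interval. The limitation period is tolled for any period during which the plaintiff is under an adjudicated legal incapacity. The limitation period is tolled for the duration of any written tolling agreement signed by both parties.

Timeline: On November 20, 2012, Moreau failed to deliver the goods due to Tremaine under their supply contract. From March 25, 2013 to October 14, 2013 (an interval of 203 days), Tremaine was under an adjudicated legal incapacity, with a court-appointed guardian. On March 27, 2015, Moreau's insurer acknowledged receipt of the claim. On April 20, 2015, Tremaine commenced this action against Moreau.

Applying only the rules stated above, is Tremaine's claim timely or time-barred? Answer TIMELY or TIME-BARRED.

The claim accrued on November 20, 2012, the date of the act.
The untolled deadline — 2 years after November 20, 2012 — is November 20, 2014.
Because the plaintiff's legal incapacity ran from March 25, 2013 to October 14, 2013, the deadline is extended by 203 days to June 11, 2015.
The other events in the timeline have no effect on the limitation period under the stated rules.
Tremaine filed on April 20, 2015, before the June 11, 2015 deadline, so the action is timely.

TIMELY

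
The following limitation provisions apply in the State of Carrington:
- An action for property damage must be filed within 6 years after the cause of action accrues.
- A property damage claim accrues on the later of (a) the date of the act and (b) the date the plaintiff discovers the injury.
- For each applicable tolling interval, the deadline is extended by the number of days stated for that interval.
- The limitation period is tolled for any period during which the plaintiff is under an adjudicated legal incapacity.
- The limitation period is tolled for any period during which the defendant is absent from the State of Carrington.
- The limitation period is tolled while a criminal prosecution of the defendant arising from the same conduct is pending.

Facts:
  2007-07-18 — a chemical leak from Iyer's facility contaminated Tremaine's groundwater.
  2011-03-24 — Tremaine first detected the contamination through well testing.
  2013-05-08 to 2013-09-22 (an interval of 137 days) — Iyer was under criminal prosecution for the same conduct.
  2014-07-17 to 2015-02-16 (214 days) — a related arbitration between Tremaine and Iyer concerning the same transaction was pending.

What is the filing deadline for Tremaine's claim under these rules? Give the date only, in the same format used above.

2017-08-08

The claim accrued on 2011-03-24 — the later of the 2007-07-18 act and the 2011-03-24 discovery.
The untolled deadline — 6 years after 2011-03-24 — is 2017-03-24.
The period was tolled for 137 days by the pending criminal prosecution (2013-05-08 to 2013-09-22), pushing the deadline to 2017-08-08.
The pending related arbitration from 2014-07-17 to 2015-02-16 does not toll the period, because no stated rule makes a pending arbitration a tolling event.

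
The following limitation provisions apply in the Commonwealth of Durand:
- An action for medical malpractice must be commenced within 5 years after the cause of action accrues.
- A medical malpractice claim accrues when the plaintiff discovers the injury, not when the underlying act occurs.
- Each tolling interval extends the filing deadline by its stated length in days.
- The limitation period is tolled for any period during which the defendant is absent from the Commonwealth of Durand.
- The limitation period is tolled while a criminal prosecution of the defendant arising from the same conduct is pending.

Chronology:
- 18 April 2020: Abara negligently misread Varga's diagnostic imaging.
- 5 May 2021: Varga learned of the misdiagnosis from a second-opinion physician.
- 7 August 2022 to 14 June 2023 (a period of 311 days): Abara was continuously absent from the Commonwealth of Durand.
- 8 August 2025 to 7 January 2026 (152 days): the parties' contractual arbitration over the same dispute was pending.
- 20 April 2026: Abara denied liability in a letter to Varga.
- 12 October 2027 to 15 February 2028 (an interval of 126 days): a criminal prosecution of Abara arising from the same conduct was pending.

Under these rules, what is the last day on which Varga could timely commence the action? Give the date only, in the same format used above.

12 March 2027

Accrual is tied to discovery, so the period began on 5 May 2021 rather than on 18 April 2020 when the act occurred.
The untolled deadline — 5 years after 5 May 2021 — is 5 May 2026.
Because the defendant's absence from the jurisdiction ran from 7 August 2022 to 14 June 2023, the deadline is extended by 311 days to 12 March 2027.
The pending criminal prosecution starting 12 October 2027 came too late — the period had run on 12 March 2027 — and so does not extend the deadline.
No stated provision tolls the period for a pending arbitration, so the interval from 8 August 2025 to 7 January 2026 has no effect on the deadline.
Nothing else in the chronology tolls or restarts the period.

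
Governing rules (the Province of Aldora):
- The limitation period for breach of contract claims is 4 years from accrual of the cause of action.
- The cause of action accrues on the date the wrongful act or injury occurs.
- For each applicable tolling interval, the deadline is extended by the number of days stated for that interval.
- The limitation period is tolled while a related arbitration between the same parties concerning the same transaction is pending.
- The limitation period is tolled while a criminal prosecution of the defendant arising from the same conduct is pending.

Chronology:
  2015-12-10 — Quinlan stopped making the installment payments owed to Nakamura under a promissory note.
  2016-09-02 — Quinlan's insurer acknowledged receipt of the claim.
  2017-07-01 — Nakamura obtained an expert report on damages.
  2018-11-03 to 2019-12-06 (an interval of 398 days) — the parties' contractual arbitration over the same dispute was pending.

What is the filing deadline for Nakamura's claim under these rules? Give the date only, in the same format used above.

The limitation period began to run on 2015-12-10.
The untolled deadline — 4 years after 2015-12-10 — is 2019-12-10.
The pending related arbitration from 2018-11-03 to 2019-12-06 tolled the period for 398 days, extending the deadline to 2021-01-11.
None of the other events listed affects the running of the period under the stated rules.

2021-01-11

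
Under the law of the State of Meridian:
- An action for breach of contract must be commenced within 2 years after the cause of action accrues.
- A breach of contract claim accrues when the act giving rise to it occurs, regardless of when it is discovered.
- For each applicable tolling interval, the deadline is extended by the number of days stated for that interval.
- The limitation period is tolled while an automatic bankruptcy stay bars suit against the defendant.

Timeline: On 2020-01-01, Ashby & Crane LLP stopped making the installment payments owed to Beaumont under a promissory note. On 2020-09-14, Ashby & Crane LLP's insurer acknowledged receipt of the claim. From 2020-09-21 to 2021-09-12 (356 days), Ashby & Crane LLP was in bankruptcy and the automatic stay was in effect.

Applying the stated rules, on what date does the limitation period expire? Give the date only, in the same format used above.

The cause of action accrued on 2020-01-01, the date of the act.
The untolled deadline — 2 years after 2020-01-01 — is 2022-01-01.
The automatic bankruptcy stay from 2020-09-21 to 2021-09-12 tolled the period for 356 days, extending the deadline to 2022-12-23.
Nothing else in the chronology tolls or restarts the period.

2022-12-23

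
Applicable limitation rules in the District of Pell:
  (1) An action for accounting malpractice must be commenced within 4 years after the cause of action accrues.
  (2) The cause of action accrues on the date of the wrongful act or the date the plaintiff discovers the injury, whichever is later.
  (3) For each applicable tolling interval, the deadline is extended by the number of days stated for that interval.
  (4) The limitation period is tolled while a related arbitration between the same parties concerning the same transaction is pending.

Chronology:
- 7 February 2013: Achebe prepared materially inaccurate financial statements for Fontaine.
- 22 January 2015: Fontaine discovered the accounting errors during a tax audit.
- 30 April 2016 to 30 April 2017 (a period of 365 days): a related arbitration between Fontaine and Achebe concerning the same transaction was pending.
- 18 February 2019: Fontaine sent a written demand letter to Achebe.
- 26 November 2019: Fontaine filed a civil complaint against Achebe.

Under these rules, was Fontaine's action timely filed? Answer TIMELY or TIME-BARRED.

Taking the later of the act (7 February 2013) and discovery (22 January 2015), the claim accrued on 22 January 2015.
4 years from 22 January 2015 is 22 January 2019.
The period was tolled for 365 days by the pending related arbitration (30 April 2016 to 30 April 2017), pushing the deadline to 22 January 2020.
None of the other events listed affects the running of the period under the stated rules.
Filing on 26 November 2019 beat the 22 January 2020 deadline — the action is timely.

TIMELY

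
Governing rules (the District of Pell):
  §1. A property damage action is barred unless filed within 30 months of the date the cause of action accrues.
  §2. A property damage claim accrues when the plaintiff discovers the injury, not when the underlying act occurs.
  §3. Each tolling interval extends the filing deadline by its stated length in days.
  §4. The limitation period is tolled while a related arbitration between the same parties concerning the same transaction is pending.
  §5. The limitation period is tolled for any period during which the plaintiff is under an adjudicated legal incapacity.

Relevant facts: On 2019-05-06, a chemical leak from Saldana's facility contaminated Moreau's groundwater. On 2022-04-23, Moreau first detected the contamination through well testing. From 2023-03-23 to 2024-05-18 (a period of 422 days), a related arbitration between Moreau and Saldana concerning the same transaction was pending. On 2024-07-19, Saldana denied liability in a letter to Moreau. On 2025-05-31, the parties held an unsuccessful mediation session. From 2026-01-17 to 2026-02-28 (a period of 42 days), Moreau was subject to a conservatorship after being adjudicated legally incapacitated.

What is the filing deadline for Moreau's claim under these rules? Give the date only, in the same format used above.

The claim did not accrue until Moreau discovered the injury on 2022-04-23; the 2019-05-06 act date does not start the clock under the stated rule.
The untolled deadline — 30 months after 2022-04-23 — is 2024-10-23.
The pending related arbitration from 2023-03-23 to 2024-05-18 tolled the period for 422 days, extending the deadline to 2025-12-19.
By the time the plaintiff's legal incapacity began on 2026-01-17, the limitation period had already expired on 2025-12-19; that interval cannot revive it.
Nothing else in the chronology tolls or restarts the period.

2025-12-19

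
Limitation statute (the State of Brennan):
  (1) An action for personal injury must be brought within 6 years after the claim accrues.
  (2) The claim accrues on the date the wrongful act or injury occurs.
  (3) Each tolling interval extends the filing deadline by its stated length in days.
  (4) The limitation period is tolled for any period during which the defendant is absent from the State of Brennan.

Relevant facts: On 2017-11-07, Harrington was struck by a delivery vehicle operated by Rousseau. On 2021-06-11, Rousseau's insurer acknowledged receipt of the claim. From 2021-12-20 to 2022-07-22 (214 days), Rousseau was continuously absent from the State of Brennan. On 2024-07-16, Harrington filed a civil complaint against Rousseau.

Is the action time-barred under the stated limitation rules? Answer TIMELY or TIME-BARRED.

TIME-BARRED

The claim accrued on 2017-11-07, the date of the act.
6 years from 2017-11-07 is 2023-11-07.
The period was tolled for 214 days by the defendant's absence from the jurisdiction (2021-12-20 to 2022-07-22), pushing the deadline to 2024-06-08.
None of the other events listed affects the running of the period under the stated rules.
The 2024-07-16 filing falls after the 2024-06-08 deadline; the claim is time-barred.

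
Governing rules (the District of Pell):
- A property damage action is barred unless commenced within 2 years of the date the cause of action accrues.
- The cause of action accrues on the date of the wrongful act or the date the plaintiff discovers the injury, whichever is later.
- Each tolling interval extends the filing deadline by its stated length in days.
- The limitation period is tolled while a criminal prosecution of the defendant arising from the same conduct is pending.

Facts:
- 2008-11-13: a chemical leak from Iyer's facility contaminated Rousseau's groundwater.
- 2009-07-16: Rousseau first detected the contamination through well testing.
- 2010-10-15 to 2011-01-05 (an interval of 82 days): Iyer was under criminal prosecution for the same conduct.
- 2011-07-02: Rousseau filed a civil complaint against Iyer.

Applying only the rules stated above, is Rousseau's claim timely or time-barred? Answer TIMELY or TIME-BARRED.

TIMELY

Taking the later of the act (2008-11-13) and discovery (2009-07-16), the claim accrued on 2009-07-16.
2 years from 2009-07-16 is 2011-07-16.
Because the pending criminal prosecution ran from 2010-10-15 to 2011-01-05, the deadline is extended by 82 days to 2011-10-06.
Rousseau filed on 2011-07-02, before the 2011-10-06 deadline, so the action is timely.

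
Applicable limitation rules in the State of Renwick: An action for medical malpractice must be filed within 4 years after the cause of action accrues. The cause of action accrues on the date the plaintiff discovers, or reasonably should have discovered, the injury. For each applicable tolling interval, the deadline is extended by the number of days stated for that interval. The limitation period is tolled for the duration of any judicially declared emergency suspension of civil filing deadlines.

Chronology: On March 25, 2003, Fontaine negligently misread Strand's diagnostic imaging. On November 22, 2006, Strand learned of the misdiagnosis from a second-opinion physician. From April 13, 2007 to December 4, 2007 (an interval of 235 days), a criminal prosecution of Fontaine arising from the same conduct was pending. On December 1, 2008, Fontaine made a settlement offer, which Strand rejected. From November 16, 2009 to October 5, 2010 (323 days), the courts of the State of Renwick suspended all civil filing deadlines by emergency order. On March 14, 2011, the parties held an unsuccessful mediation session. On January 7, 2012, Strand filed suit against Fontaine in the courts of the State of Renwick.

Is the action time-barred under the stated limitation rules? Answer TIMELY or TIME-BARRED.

TIME-BARRED

Accrual is tied to discovery, so the period began on November 22, 2006 rather than on March 25, 2003 when the act occurred.
Adding the 4 years base period to November 22, 2006 gives a deadline of November 22, 2010, before any tolling.
The emergency suspension of filing deadlines from November 16, 2009 to October 5, 2010 tolled the period for 323 days, extending the deadline to October 11, 2011.
No stated provision tolls the period for a criminal prosecution, so the interval from April 13, 2007 to December 4, 2007 has no effect on the deadline.
Nothing else in the chronology tolls or restarts the period.
Filing on January 7, 2012 missed the October 11, 2011 deadline — the action is time-barred.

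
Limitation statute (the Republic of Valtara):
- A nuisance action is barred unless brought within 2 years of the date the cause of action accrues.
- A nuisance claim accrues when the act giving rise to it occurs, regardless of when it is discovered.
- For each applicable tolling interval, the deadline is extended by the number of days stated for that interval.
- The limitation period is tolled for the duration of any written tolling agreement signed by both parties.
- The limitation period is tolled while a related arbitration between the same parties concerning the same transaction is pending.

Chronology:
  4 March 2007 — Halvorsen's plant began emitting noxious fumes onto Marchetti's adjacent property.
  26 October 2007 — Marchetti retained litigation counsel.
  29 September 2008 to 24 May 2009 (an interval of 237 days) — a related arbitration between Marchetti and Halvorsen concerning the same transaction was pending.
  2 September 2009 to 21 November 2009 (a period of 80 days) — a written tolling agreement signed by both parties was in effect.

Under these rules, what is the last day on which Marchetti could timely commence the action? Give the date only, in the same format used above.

The cause of action accrued on 4 March 2007, the date of the act.
The untolled deadline — 2 years after 4 March 2007 — is 4 March 2009.
The period was tolled for 237 days by the pending related arbitration (29 September 2008 to 24 May 2009), pushing the deadline to 27 October 2009.
Because the written tolling agreement ran from 2 September 2009 to 21 November 2009, the deadline is extended by 80 days to 15 January 2010.
Nothing else in the chronology tolls or restarts the period.

15 January 2010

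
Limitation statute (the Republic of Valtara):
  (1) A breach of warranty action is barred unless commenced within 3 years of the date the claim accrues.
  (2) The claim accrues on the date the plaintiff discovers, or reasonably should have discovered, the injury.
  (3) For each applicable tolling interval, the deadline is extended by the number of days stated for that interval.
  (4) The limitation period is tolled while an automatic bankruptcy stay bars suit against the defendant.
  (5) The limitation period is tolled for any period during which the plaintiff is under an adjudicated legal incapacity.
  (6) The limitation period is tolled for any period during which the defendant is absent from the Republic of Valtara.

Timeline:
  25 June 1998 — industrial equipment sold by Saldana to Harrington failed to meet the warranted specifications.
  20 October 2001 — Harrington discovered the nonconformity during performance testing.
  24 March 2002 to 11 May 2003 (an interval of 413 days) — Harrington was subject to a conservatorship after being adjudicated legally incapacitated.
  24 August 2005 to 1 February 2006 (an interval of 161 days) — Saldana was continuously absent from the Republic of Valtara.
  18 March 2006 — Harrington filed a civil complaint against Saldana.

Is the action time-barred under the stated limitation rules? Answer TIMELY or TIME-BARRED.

TIMELY

Accrual is tied to discovery, so the period began on 20 October 2001 rather than on 25 June 1998 when the act occurred.
Adding the 3 years base period to 20 October 2001 gives a deadline of 20 October 2004, before any tolling.
Because the plaintiff's legal incapacity ran from 24 March 2002 to 11 May 2003, the deadline is extended by 413 days to 7 December 2005.
The defendant's absence from the jurisdiction from 24 August 2005 to 1 February 2006 tolled the period for 161 days, extending the deadline to 17 May 2006.
Filing on 18 March 2006 beat the 17 May 2006 deadline — the action is timely.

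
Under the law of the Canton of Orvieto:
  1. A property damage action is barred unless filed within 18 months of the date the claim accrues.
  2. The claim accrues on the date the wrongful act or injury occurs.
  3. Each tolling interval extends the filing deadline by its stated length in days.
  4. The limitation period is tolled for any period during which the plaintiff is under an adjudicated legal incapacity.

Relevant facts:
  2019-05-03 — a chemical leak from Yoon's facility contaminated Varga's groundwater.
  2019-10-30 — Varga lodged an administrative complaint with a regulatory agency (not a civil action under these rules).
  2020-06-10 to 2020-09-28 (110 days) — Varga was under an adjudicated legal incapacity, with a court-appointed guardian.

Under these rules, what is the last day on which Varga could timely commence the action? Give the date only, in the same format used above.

2021-02-21

The claim accrued on 2019-05-03, when the wrongful act occurred.
Adding the 18 months base period to 2019-05-03 gives a deadline of 2020-11-03, before any tolling.
The period was tolled for 110 days by the plaintiff's legal incapacity (2020-06-10 to 2020-09-28), pushing the deadline to 2021-02-21.
The other events in the timeline have no effect on the limitation period under the stated rules.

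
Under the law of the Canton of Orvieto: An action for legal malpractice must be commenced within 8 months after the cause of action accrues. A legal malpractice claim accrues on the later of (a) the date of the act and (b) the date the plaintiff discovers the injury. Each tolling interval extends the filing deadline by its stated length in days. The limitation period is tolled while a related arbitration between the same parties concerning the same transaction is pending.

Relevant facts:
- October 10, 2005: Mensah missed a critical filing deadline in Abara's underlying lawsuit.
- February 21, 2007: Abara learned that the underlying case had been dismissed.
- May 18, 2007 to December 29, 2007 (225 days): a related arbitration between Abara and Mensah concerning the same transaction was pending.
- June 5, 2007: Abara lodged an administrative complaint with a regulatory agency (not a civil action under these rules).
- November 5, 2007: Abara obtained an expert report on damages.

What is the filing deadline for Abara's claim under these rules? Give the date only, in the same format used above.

Because discovery on February 21, 2007 post-dates the October 10, 2005 act, accrual under the later-of rule falls on February 21, 2007.
Adding the 8 months base period to February 21, 2007 gives a deadline of October 21, 2007, before any tolling.
Because the pending related arbitration ran from May 18, 2007 to December 29, 2007, the deadline is extended by 225 days to June 2, 2008.
Nothing else in the chronology tolls or restarts the period.

June 2, 2008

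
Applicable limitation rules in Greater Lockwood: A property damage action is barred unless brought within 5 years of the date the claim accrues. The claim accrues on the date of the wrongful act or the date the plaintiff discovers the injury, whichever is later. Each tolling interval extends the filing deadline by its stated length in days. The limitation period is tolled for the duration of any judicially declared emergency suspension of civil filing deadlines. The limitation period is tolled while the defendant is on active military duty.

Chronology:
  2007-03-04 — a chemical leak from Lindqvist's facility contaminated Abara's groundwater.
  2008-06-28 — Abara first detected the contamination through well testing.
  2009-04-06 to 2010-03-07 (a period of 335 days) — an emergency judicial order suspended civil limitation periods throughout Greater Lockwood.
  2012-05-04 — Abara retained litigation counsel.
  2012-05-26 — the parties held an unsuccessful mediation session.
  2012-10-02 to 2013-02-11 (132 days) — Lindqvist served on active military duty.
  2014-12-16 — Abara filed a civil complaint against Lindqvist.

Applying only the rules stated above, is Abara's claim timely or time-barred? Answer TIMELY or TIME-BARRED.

Taking the later of the act (2007-03-04) and discovery (2008-06-28), the claim accrued on 2008-06-28.
The untolled deadline — 5 years after 2008-06-28 — is 2013-06-28.
The emergency suspension of filing deadlines from 2009-04-06 to 2010-03-07 tolled the period for 335 days, extending the deadline to 2014-05-29.
Because the defendant's active military service ran from 2012-10-02 to 2013-02-11, the deadline is extended by 132 days to 2014-10-08.
The other events in the timeline have no effect on the limitation period under the stated rules.
Abara filed on 2014-12-16, after the 2014-10-08 deadline, so the action is time-barred.

TIME-BARRED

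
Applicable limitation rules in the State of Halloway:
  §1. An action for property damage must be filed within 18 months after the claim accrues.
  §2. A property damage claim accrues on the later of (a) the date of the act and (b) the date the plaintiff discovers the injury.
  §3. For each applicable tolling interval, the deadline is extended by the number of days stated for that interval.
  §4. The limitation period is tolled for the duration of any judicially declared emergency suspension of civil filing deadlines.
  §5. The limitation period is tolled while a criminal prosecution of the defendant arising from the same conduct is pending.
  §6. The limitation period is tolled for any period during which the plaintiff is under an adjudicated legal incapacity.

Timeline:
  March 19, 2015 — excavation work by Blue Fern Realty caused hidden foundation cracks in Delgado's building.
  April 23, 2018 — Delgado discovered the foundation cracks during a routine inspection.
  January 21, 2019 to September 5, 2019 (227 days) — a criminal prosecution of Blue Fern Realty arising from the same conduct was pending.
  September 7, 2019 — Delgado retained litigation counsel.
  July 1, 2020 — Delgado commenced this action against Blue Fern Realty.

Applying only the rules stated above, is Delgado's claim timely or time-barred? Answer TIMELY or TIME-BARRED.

The claim accrued on April 23, 2018 — the later of the March 19, 2015 act and the April 23, 2018 discovery.
Adding the 18 months base period to April 23, 2018 gives a deadline of October 23, 2019, before any tolling.
The period was tolled for 227 days by the pending criminal prosecution (January 21, 2019 to September 5, 2019), pushing the deadline to June 6, 2020.
None of the other events listed affects the running of the period under the stated rules.
Filing on July 1, 2020 missed the June 6, 2020 deadline — the action is time-barred.

TIME-BARRED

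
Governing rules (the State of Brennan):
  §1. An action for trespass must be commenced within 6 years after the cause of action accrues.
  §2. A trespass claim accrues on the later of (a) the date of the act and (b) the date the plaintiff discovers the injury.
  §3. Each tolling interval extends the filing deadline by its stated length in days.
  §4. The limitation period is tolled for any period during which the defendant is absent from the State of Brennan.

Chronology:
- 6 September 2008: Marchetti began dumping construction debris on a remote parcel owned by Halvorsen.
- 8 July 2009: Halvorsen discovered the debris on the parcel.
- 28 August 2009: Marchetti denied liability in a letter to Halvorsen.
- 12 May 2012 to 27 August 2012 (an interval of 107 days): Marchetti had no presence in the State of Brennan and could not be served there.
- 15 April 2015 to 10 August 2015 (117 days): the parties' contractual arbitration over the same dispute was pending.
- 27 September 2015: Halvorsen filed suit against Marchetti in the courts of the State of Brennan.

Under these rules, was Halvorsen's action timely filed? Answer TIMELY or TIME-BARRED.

TIMELY

Taking the later of the act (6 September 2008) and discovery (8 July 2009), the claim accrued on 8 July 2009.
6 years from 8 July 2009 is 8 July 2015.
The defendant's absence from the jurisdiction from 12 May 2012 to 27 August 2012 tolled the period for 107 days, extending the deadline to 23 October 2015.
The pending related arbitration from 15 April 2015 to 10 August 2015 does not toll the period, because no stated rule makes a pending arbitration a tolling event.
The other events in the timeline have no effect on the limitation period under the stated rules.
The 27 September 2015 filing precedes the 23 October 2015 deadline; the claim is timely.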